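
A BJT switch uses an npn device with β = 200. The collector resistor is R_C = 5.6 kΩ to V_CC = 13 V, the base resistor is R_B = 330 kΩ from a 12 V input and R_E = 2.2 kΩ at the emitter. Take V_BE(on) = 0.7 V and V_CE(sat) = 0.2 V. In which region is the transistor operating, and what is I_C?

Assume active: I_B = (12 − 0.7)/(330 + 201×2.2) = 0.0146 mA, I_C = β·I_B = 2.93 mA.
Then V_CE = 13 − 2.93×5.6 − 2.94×2.2 = -9.86 V < 0.2 V — the active assumption fails.
Re-solve with V_CE = 0.2 V. KCL at the emitter: V_E/R_E = (V_BB−0.7−V_E)/R_B + (V_CC−0.2−V_E)/R_C, giving V_E = 3.65 V.
I_C = (V_CC − 0.2 − V_E)/R_C = (12.8 − 3.65)/5.6 = 1.63 mA.
Check: I_B = (11.3 − 3.65)/330 = 0.0232 mA, and β·I_B = 4.64 mA > I_C, confirming saturation.

saturation; I_C ≈ 1.6 mA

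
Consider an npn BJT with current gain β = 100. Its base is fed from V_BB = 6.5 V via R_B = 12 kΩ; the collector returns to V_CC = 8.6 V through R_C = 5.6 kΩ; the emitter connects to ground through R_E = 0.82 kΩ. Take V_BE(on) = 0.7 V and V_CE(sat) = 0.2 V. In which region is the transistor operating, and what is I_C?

saturation; I_C ≈ 1.3 mA

Assume active: I_B = (6.5 − 0.7)/(12 + 101×0.82) = 0.0612 mA, I_C = β·I_B = 6.12 mA.
Then V_CE = 8.6 − 6.12×5.6 − 6.18×0.82 = -30.7 V < 0.2 V — the active assumption fails.
Re-solve with V_CE = 0.2 V. KCL at the emitter: V_E/R_E = (V_BB−0.7−V_E)/R_B + (V_CC−0.2−V_E)/R_C, giving V_E = 1.34 V.
I_C = (V_CC − 0.2 − V_E)/R_C = (8.4 − 1.34)/5.6 = 1.26 mA.
Check: I_B = (5.8 − 1.34)/12 = 0.372 mA, and β·I_B = 37.2 mA > I_C, confirming saturation.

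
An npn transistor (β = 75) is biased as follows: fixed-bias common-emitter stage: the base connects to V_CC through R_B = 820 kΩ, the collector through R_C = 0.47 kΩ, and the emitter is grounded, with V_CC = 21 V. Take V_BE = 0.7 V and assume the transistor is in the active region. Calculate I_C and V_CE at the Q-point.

I_C ≈ 1.9 mA, V_CE ≈ 20 V

Base loop: V_CC = I_B·R_B + V_BE, so I_B = (21 − 0.7)/820 kΩ = 0.0248 mA.
In the active region I_C = β·I_B = 75 × 0.0248 = 1.86 mA.
Collector loop: V_CE = V_CC − I_C·R_C = 21 − 1.86×0.47 = 20.1 V.
Since V_CE = 20.1 V > V_CE(sat) ≈ 0.2 V, the transistor is in the active region as assumed.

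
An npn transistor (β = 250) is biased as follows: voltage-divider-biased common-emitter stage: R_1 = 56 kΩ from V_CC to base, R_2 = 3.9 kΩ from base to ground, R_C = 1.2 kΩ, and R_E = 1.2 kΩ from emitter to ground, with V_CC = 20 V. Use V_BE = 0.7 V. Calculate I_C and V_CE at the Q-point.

I_C ≈ 0.49 mA, V_CE ≈ 19 V

Thevenize the base divider: V_Th = V_CC·R_2/(R_1+R_2) = 20×3.9/59.9 = 1.3 V, R_Th = R_1‖R_2 = 3.65 kΩ.
Base-emitter loop: V_Th = I_B·R_Th + V_BE + (β+1)I_B·R_E, so I_B = (1.3 − 0.7) / (3.65 + 251×1.2) = 0.00198 mA.
I_C = β·I_B = 250×0.00198 = 0.494 mA, and I_E = (β+1)I_B = 0.496 mA.
V_CE = V_CC − I_C·R_C − I_E·R_E = 20 − 0.494×1.2 − 0.496×1.2 = 18.8 V.
V_CE = 18.8 V > 0.2 V confirms active-region operation.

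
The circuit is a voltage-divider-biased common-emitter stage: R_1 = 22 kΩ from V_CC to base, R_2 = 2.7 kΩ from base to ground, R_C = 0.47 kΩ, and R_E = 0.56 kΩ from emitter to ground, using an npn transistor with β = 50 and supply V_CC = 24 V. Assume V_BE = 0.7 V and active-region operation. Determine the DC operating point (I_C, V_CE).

I_C ≈ 3.1 mA, V_CE ≈ 21 V

Thevenize the base divider: V_Th = V_CC·R_2/(R_1+R_2) = 24×2.7/24.7 = 2.62 V, R_Th = R_1‖R_2 = 2.4 kΩ.
Base-emitter loop: V_Th = I_B·R_Th + V_BE + (β+1)I_B·R_E, so I_B = (2.62 − 0.7) / (2.4 + 51×0.56) = 0.0621 mA.
I_C = β·I_B = 50×0.0621 = 3.11 mA, and I_E = (β+1)I_B = 3.17 mA.
V_CE = V_CC − I_C·R_C − I_E·R_E = 24 − 3.11×0.47 − 3.17×0.56 = 20.8 V.
V_CE = 20.8 V > 0.2 V confirms active-region operation.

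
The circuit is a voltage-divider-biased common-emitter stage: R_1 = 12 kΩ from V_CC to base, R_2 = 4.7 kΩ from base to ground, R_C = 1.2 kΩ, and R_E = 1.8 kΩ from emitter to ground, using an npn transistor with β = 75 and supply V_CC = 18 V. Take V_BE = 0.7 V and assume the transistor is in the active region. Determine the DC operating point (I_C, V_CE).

I_C ≈ 2.3 mA, V_CE ≈ 11 V

Thevenize the base divider: V_Th = V_CC·R_2/(R_1+R_2) = 18×4.7/16.7 = 5.07 V, R_Th = R_1‖R_2 = 3.38 kΩ.
Base-emitter loop: V_Th = I_B·R_Th + V_BE + (β+1)I_B·R_E, so I_B = (5.07 − 0.7) / (3.38 + 76×1.8) = 0.0311 mA.
I_C = β·I_B = 75×0.0311 = 2.34 mA, and I_E = (β+1)I_B = 2.37 mA.
V_CE = V_CC − I_C·R_C − I_E·R_E = 18 − 2.34×1.2 − 2.37×1.8 = 10.9 V.
V_CE = 10.9 V > 0.2 V confirms active-region operation.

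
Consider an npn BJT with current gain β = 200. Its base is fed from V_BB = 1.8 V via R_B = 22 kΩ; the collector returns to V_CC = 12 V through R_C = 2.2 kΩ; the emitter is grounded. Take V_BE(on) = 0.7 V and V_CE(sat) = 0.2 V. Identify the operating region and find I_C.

saturation; I_C ≈ 5.4 mA

Assume active: I_B = (1.8 − 0.7)/22 = 0.05 mA, giving I_C = β·I_B = 10 mA.
But then V_CE = 12 − 10×2.2 = -10 V < V_CE(sat) = 0.2 V — impossible in the active region.
So the transistor is saturated. With V_CE = 0.2 V, I_C = (V_CC − 0.2)/R_C = 11.8/2.2 = 5.36 mA.
Check: β·I_B = 10 mA > I_C = 5.36 mA, confirming saturation.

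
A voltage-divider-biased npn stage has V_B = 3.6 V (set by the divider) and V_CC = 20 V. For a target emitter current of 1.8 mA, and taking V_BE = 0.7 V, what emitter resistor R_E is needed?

V_E = V_B − V_BE = 3.6 − 0.7 = 2.9 V.
R_E = V_E / I_E = 2.9 / 1.8 = 1.61 kΩ.

R_E ≈ 1.6 kΩ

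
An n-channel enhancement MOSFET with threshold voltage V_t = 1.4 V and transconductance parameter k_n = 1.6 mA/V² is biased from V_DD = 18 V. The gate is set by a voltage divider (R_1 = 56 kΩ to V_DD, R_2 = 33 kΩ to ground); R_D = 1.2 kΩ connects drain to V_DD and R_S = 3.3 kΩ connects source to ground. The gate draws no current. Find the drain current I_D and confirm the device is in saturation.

I_D ≈ 1.2 mA

V_G = V_DD·R_2/(R_1+R_2) = 18×33/89 = 6.67 V.
Assume saturation: I_D = (k_n/2)(V_GS − V_t)² with V_GS = V_G − I_D·R_S = 6.67 − 3.3·I_D.
Substituting gives 8.71·I_D² − 28.8·I_D + 22.3 = 0, with roots I_D = 1.22 or 2.09 mA.
The root I_D = 2.09 mA gives V_GS = -0.215 V ≤ V_t, so take I_D = 1.22 mA.
Then V_GS = 2.64 V and V_DS = V_DD − I_D(R_D+R_S) = 18 − 1.22×4.5 = 12.5 V.
Saturation requires V_DS ≥ V_GS − V_t = 1.24 V; 12.5 ≥ 1.24 ✓.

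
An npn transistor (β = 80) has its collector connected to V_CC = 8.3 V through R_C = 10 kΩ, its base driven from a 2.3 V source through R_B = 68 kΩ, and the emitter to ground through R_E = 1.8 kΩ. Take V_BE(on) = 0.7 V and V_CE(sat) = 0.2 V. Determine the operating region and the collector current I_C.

Assume active. Base-emitter loop: I_B = (V_BB − V_BE)/(R_B + (β+1)R_E) = (2.3 − 0.7)/(68 + 81×1.8) = 0.00748 mA.
I_C = β·I_B = 80×0.00748 = 0.599 mA.
V_CE = V_CC − I_C·R_C − I_E·R_E = 8.3 − 0.599×10 − 0.606×1.8 = 1.22 V > V_CE(sat), so the active-region assumption holds.

active; I_C ≈ 0.6 mA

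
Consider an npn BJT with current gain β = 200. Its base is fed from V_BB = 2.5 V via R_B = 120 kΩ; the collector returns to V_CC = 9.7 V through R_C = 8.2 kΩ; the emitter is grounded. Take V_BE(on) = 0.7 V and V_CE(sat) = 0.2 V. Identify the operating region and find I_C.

saturation; I_C ≈ 1.2 mA

Assume active: I_B = (2.5 − 0.7)/120 = 0.015 mA, giving I_C = β·I_B = 3 mA.
But then V_CE = 9.7 − 3×8.2 = -14.9 V < V_CE(sat) = 0.2 V — impossible in the active region.
So the transistor is saturated. With V_CE = 0.2 V, I_C = (V_CC − 0.2)/R_C = 9.5/8.2 = 1.16 mA.
Check: β·I_B = 3 mA > I_C = 1.16 mA, confirming saturation.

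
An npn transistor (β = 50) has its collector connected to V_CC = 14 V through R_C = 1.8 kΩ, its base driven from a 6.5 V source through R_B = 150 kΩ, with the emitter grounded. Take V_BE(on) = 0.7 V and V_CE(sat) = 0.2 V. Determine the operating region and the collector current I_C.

Assume active. Base-emitter loop: I_B = (V_BB − V_BE)/R_B = (6.5 − 0.7)/150 = 0.0387 mA.
I_C = β·I_B = 50×0.0387 = 1.93 mA.
V_CE = V_CC − I_C·R_C = 14 − 1.93×1.8 = 10.5 V > V_CE(sat), so the active-region assumption holds.

active; I_C ≈ 1.9 mA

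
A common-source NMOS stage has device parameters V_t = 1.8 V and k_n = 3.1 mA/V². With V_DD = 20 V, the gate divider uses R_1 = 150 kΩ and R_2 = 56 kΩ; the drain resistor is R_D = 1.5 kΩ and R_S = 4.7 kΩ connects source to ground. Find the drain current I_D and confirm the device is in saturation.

I_D ≈ 0.64 mA

V_G = V_DD·R_2/(R_1+R_2) = 20×56/206 = 5.44 V.
Assume saturation: I_D = (k_n/2)(V_GS − V_t)² with V_GS = V_G − I_D·R_S = 5.44 − 4.7·I_D.
Substituting gives 34.2·I_D² − 54·I_D + 20.5 = 0, with roots I_D = 0.637 or 0.939 mA.
The root I_D = 0.939 mA gives V_GS = 1.02 V ≤ V_t, so take I_D = 0.637 mA.
Then V_GS = 2.44 V and V_DS = V_DD − I_D(R_D+R_S) = 20 − 0.637×6.2 = 16 V.
Saturation requires V_DS ≥ V_GS − V_t = 0.641 V; 16 ≥ 0.641 ✓.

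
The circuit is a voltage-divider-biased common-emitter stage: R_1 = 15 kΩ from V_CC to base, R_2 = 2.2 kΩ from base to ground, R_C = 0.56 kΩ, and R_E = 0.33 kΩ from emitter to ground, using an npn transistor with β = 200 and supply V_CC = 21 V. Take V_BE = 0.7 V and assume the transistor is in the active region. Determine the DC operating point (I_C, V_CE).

Thevenize the base divider: V_Th = V_CC·R_2/(R_1+R_2) = 21×2.2/17.2 = 2.69 V, R_Th = R_1‖R_2 = 1.92 kΩ.
Base-emitter loop: V_Th = I_B·R_Th + V_BE + (β+1)I_B·R_E, so I_B = (2.69 − 0.7) / (1.92 + 201×0.33) = 0.0291 mA.
I_C = β·I_B = 200×0.0291 = 5.82 mA, and I_E = (β+1)I_B = 5.85 mA.
V_CE = V_CC − I_C·R_C − I_E·R_E = 21 − 5.82×0.56 − 5.85×0.33 = 15.8 V.
V_CE = 15.8 V > 0.2 V confirms active-region operation.

I_C ≈ 5.8 mA, V_CE ≈ 16 V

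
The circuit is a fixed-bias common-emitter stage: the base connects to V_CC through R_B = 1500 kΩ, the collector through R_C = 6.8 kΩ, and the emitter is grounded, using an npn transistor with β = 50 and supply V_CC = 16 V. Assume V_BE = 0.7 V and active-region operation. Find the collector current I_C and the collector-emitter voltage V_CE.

Base loop: V_CC = I_B·R_B + V_BE, so I_B = (16 − 0.7)/1500 kΩ = 0.0102 mA.
In the active region I_C = β·I_B = 50 × 0.0102 = 0.51 mA.
Collector loop: V_CE = V_CC − I_C·R_C = 16 − 0.51×6.8 = 12.5 V.
Since V_CE = 12.5 V > V_CE(sat) ≈ 0.2 V, the transistor is in the active region as assumed.

I_C ≈ 0.51 mA, V_CE ≈ 13 V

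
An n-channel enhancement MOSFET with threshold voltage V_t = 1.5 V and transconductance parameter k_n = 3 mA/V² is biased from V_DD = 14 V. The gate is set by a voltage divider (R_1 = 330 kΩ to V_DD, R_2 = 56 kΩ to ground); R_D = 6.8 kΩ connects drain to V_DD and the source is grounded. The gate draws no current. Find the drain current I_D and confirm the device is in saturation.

V_G = V_DD·R_2/(R_1+R_2) = 14×56/386 = 2.03 V. With the source grounded, V_GS = V_G = 2.03 V.
Assume saturation: I_D = (k_n/2)(V_GS − V_t)² = (3/2)×(2.03 − 1.5)² = 1.5×0.531² = 0.423 mA.
V_DS = V_DD − I_D·R_D = 14 − 0.423×6.8 = 11.1 V.
Saturation requires V_DS ≥ V_GS − V_t = 0.531 V; 11.1 ≥ 0.531 ✓.

I_D ≈ 0.42 mA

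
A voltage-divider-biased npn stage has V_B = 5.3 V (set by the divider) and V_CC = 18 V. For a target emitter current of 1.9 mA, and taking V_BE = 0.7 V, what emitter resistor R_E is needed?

R_E ≈ 2.4 kΩ

V_E = V_B − V_BE = 5.3 − 0.7 = 4.6 V.
R_E = V_E / I_E = 4.6 / 1.9 = 2.42 kΩ.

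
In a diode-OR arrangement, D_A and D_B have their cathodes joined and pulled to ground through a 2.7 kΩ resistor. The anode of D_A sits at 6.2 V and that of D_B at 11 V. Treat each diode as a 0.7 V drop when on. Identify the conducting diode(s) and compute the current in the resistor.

Assume both conduct. Then node N would need to be at both 6.2−0.7 = 5.5 V and 11−0.7 = 10.3 V, which is impossible.
Assume only D_B conducts: V_N = 11 − 0.7 = 10.3 V, so I_R = 10.3/2.7 = 3.81 mA.
Check D_A: its anode-to-cathode voltage is 6.2 − 10.3 = -4.1 V < 0.7 V, so it is off. The assumption is consistent.

Only D_B conducts; I_R ≈ 3.8 mA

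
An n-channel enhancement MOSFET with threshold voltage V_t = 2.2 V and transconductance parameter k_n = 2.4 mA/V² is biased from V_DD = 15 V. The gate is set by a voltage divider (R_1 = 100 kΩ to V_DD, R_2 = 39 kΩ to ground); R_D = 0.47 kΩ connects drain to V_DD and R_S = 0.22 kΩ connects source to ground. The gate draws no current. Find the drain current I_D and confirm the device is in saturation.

I_D ≈ 2.5 mA

V_G = V_DD·R_2/(R_1+R_2) = 15×39/139 = 4.21 V.
Assume saturation: I_D = (k_n/2)(V_GS − V_t)² with V_GS = V_G − I_D·R_S = 4.21 − 0.22·I_D.
Substituting gives 0.0581·I_D² − 2.06·I_D + 4.84 = 0, with roots I_D = 2.53 or 32.9 mA.
The root I_D = 32.9 mA gives V_GS = -3.04 V ≤ V_t, so take I_D = 2.53 mA.
Then V_GS = 3.65 V and V_DS = V_DD − I_D(R_D+R_S) = 15 − 2.53×0.69 = 13.3 V.
Saturation requires V_DS ≥ V_GS − V_t = 1.45 V; 13.3 ≥ 1.45 ✓.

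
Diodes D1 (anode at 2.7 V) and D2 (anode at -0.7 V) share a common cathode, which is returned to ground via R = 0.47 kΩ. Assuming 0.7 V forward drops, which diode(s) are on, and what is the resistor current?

Only D1 conducts; I_R ≈ 4.3 mA

Assume both conduct. Then node N would need to be at both 2.7−0.7 = 2 V and -0.7−0.7 = -1.4 V, which is impossible.
Assume only D1 conducts: V_N = 2.7 − 0.7 = 2 V, so I_R = 2/0.47 = 4.26 mA.
Check D2: its anode-to-cathode voltage is -0.7 − 2 = -2.7 V < 0.7 V, so it is off. The assumption is consistent.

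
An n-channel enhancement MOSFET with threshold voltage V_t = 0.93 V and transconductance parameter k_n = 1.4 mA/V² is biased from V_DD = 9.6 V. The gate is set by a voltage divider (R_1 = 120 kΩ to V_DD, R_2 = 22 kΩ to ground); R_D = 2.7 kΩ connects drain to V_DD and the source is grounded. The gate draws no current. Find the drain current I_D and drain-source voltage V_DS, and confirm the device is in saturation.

I_D ≈ 0.22 mA, V_DS ≈ 9 V

V_G = V_DD·R_2/(R_1+R_2) = 9.6×22/142 = 1.49 V. With the source grounded, V_GS = V_G = 1.49 V.
Assume saturation: I_D = (k_n/2)(V_GS − V_t)² = (1.4/2)×(1.49 − 0.93)² = 0.7×0.557² = 0.217 mA.
V_DS = V_DD − I_D·R_D = 9.6 − 0.217×2.7 = 9.01 V.
Saturation requires V_DS ≥ V_GS − V_t = 0.557 V; 9.01 ≥ 0.557 ✓.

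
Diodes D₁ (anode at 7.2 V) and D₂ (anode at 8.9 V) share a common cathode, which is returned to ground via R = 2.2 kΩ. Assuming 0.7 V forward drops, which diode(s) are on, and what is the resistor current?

Assume both conduct. Then node N would need to be at both 7.2−0.7 = 6.5 V and 8.9−0.7 = 8.2 V, which is impossible.
Assume only D₂ conducts: V_N = 8.9 − 0.7 = 8.2 V, so I_R = 8.2/2.2 = 3.73 mA.
Check D₁: its anode-to-cathode voltage is 7.2 − 8.2 = -1 V < 0.7 V, so it is off. The assumption is consistent.

Only D₂ conducts; I_R ≈ 3.7 mA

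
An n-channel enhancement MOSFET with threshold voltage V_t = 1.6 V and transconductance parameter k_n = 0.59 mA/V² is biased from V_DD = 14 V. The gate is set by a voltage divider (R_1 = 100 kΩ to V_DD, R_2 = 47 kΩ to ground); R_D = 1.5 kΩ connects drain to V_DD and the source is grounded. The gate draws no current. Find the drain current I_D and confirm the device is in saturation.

I_D ≈ 2.4 mA

V_G = V_DD·R_2/(R_1+R_2) = 14×47/147 = 4.48 V. With the source grounded, V_GS = V_G = 4.48 V.
Assume saturation: I_D = (k_n/2)(V_GS − V_t)² = (0.59/2)×(4.48 − 1.6)² = 0.295×2.88² = 2.44 mA.
V_DS = V_DD − I_D·R_D = 14 − 2.44×1.5 = 10.3 V.
Saturation requires V_DS ≥ V_GS − V_t = 2.88 V; 10.3 ≥ 2.88 ✓.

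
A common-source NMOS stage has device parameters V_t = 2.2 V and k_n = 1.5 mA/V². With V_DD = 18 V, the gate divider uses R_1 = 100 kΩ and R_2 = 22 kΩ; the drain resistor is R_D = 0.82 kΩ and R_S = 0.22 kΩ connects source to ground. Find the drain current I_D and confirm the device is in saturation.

I_D ≈ 0.62 mA

V_G = V_DD·R_2/(R_1+R_2) = 18×22/122 = 3.25 V.
Assume saturation: I_D = (k_n/2)(V_GS − V_t)² with V_GS = V_G − I_D·R_S = 3.25 − 0.22·I_D.
Substituting gives 0.0363·I_D² − 1.35·I_D + 0.82 = 0, with roots I_D = 0.62 or 36.4 mA.
The root I_D = 36.4 mA gives V_GS = -4.77 V ≤ V_t, so take I_D = 0.62 mA.
Then V_GS = 3.11 V and V_DS = V_DD − I_D(R_D+R_S) = 18 − 0.62×1.04 = 17.4 V.
Saturation requires V_DS ≥ V_GS − V_t = 0.909 V; 17.4 ≥ 0.909 ✓.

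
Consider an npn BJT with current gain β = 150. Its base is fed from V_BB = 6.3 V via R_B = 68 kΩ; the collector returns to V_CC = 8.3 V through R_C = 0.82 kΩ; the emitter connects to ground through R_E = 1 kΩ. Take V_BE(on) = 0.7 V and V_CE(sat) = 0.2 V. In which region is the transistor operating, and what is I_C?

active; I_C ≈ 3.8 mA

Assume active. Base-emitter loop: I_B = (V_BB − V_BE)/(R_B + (β+1)R_E) = (6.3 − 0.7)/(68 + 151×1) = 0.0256 mA.
I_C = β·I_B = 150×0.0256 = 3.84 mA.
V_CE = V_CC − I_C·R_C − I_E·R_E = 8.3 − 3.84×0.82 − 3.86×1 = 1.29 V > V_CE(sat), so the active-region assumption holds.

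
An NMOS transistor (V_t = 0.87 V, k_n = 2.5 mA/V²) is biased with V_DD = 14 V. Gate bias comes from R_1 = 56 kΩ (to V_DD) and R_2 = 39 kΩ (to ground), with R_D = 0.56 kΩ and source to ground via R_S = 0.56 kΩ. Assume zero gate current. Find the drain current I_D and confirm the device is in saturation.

I_D ≈ 5.1 mA

V_G = V_DD·R_2/(R_1+R_2) = 14×39/95 = 5.75 V.
Assume saturation: I_D = (k_n/2)(V_GS − V_t)² with V_GS = V_G − I_D·R_S = 5.75 − 0.56·I_D.
Substituting gives 0.392·I_D² − 7.83·I_D + 29.7 = 0, with roots I_D = 5.1 or 14.9 mA.
The root I_D = 14.9 mA gives V_GS = -2.58 V ≤ V_t, so take I_D = 5.1 mA.
Then V_GS = 2.89 V and V_DS = V_DD − I_D(R_D+R_S) = 14 − 5.1×1.12 = 8.29 V.
Saturation requires V_DS ≥ V_GS − V_t = 2.02 V; 8.29 ≥ 2.02 ✓.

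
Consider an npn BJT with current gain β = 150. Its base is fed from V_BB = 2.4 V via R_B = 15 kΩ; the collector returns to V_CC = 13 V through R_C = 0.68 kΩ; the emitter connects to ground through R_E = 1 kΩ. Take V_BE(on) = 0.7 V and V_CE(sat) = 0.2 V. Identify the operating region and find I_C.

active; I_C ≈ 1.5 mA

Assume active. Base-emitter loop: I_B = (V_BB − V_BE)/(R_B + (β+1)R_E) = (2.4 − 0.7)/(15 + 151×1) = 0.0102 mA.
I_C = β·I_B = 150×0.0102 = 1.54 mA.
V_CE = V_CC − I_C·R_C − I_E·R_E = 13 − 1.54×0.68 − 1.55×1 = 10.4 V > V_CE(sat), so the active-region assumption holds.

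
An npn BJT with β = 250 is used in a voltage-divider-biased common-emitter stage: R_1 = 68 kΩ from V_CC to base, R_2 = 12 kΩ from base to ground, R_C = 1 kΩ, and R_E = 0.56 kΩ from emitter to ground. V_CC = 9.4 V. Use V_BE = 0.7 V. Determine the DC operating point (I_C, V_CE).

Thevenize the base divider: V_Th = V_CC·R_2/(R_1+R_2) = 9.4×12/80 = 1.41 V, R_Th = R_1‖R_2 = 10.2 kΩ.
Base-emitter loop: V_Th = I_B·R_Th + V_BE + (β+1)I_B·R_E, so I_B = (1.41 − 0.7) / (10.2 + 251×0.56) = 0.00471 mA.
I_C = β·I_B = 250×0.00471 = 1.18 mA, and I_E = (β+1)I_B = 1.18 mA.
V_CE = V_CC − I_C·R_C − I_E·R_E = 9.4 − 1.18×1 − 1.18×0.56 = 7.56 V.
V_CE = 7.56 V > 0.2 V confirms active-region operation.

I_C ≈ 1.2 mA, V_CE ≈ 7.6 V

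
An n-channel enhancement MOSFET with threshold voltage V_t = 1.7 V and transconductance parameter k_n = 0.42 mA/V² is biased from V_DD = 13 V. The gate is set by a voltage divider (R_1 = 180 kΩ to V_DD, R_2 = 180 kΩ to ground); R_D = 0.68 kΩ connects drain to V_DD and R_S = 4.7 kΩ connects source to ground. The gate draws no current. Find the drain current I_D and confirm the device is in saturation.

I_D ≈ 0.65 mA

V_G = V_DD·R_2/(R_1+R_2) = 13×180/360 = 6.5 V.
Assume saturation: I_D = (k_n/2)(V_GS − V_t)² with V_GS = V_G − I_D·R_S = 6.5 − 4.7·I_D.
Substituting gives 4.64·I_D² − 10.5·I_D + 4.84 = 0, with roots I_D = 0.648 or 1.61 mA.
The root I_D = 1.61 mA gives V_GS = -1.07 V ≤ V_t, so take I_D = 0.648 mA.
Then V_GS = 3.46 V and V_DS = V_DD − I_D(R_D+R_S) = 13 − 0.648×5.38 = 9.52 V.
Saturation requires V_DS ≥ V_GS − V_t = 1.76 V; 9.52 ≥ 1.76 ✓.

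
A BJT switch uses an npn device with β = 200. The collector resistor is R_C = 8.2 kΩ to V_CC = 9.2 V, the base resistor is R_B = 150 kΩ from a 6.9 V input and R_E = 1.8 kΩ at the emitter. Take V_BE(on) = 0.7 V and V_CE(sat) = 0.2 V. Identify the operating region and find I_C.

Assume active: I_B = (6.9 − 0.7)/(150 + 201×1.8) = 0.0121 mA, I_C = β·I_B = 2.42 mA.
Then V_CE = 9.2 − 2.42×8.2 − 2.43×1.8 = -15.1 V < 0.2 V — the active assumption fails.
Re-solve with V_CE = 0.2 V. KCL at the emitter: V_E/R_E = (V_BB−0.7−V_E)/R_B + (V_CC−0.2−V_E)/R_C, giving V_E = 1.66 V.
I_C = (V_CC − 0.2 − V_E)/R_C = (9 − 1.66)/8.2 = 0.895 mA.
Check: I_B = (6.2 − 1.66)/150 = 0.0302 mA, and β·I_B = 6.05 mA > I_C, confirming saturation.

saturation; I_C ≈ 0.89 mA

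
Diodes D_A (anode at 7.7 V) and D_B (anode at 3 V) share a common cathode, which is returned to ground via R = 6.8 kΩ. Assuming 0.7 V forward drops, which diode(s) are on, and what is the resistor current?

Only D_A conducts; I_R ≈ 1 mA

Assume both conduct. Then node N would need to be at both 7.7−0.7 = 7 V and 3−0.7 = 2.3 V, which is impossible.
Assume only D_A conducts: V_N = 7.7 − 0.7 = 7 V, so I_R = 7/6.8 = 1.03 mA.
Check D_B: its anode-to-cathode voltage is 3 − 7 = -4 V < 0.7 V, so it is off. The assumption is consistent.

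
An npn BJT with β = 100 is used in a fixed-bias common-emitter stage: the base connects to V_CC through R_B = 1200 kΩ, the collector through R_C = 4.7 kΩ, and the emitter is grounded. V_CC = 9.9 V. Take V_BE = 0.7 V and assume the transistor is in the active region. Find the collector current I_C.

Base loop: V_CC = I_B·R_B + V_BE, so I_B = (9.9 − 0.7)/1200 kΩ = 0.00767 mA.
In the active region I_C = β·I_B = 100 × 0.00767 = 0.767 mA.
Collector loop: V_CE = V_CC − I_C·R_C = 9.9 − 0.767×4.7 = 6.3 V.
Since V_CE = 6.3 V > V_CE(sat) ≈ 0.2 V, the transistor is in the active region as assumed.

I_C ≈ 0.77 mA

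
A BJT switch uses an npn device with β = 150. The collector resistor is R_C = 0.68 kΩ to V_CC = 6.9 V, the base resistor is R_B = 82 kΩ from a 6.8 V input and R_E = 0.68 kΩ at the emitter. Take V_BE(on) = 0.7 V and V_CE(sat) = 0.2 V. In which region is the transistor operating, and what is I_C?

saturation; I_C ≈ 4.9 mA

Assume active: I_B = (6.8 − 0.7)/(82 + 151×0.68) = 0.033 mA, I_C = β·I_B = 4.95 mA.
Then V_CE = 6.9 − 4.95×0.68 − 4.99×0.68 = 0.139 V < 0.2 V — the active assumption fails.
Re-solve with V_CE = 0.2 V. KCL at the emitter: V_E/R_E = (V_BB−0.7−V_E)/R_B + (V_CC−0.2−V_E)/R_C, giving V_E = 3.36 V.
I_C = (V_CC − 0.2 − V_E)/R_C = (6.7 − 3.36)/0.68 = 4.91 mA.
Check: I_B = (6.1 − 3.36)/82 = 0.0334 mA, and β·I_B = 5.01 mA > I_C, confirming saturation.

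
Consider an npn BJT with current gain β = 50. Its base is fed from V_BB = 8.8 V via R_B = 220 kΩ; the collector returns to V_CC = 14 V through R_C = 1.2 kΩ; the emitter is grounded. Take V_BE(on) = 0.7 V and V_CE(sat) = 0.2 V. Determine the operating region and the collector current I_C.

active; I_C ≈ 1.8 mA

Assume active. Base-emitter loop: I_B = (V_BB − V_BE)/R_B = (8.8 − 0.7)/220 = 0.0368 mA.
I_C = β·I_B = 50×0.0368 = 1.84 mA.
V_CE = V_CC − I_C·R_C = 14 − 1.84×1.2 = 11.8 V > V_CE(sat), so the active-region assumption holds.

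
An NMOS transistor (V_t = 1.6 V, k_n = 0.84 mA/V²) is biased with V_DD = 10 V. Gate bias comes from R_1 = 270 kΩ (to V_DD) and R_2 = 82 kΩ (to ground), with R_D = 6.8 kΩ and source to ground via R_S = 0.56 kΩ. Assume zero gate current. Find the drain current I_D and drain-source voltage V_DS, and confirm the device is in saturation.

I_D ≈ 0.17 mA, V_DS ≈ 8.8 V

V_G = V_DD·R_2/(R_1+R_2) = 10×82/352 = 2.33 V.
Assume saturation: I_D = (k_n/2)(V_GS − V_t)² with V_GS = V_G − I_D·R_S = 2.33 − 0.56·I_D.
Substituting gives 0.132·I_D² − 1.34·I_D + 0.224 = 0, with roots I_D = 0.169 or 10 mA.
The root I_D = 10 mA gives V_GS = -3.29 V ≤ V_t, so take I_D = 0.169 mA.
Then V_GS = 2.23 V and V_DS = V_DD − I_D(R_D+R_S) = 10 − 0.169×7.36 = 8.75 V.
Saturation requires V_DS ≥ V_GS − V_t = 0.635 V; 8.75 ≥ 0.635 ✓.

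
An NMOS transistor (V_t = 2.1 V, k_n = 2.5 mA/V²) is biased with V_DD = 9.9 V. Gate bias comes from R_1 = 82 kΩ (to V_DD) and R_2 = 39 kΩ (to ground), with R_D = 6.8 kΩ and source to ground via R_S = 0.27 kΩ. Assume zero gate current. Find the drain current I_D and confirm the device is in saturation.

V_G = V_DD·R_2/(R_1+R_2) = 9.9×39/121 = 3.19 V.
Assume saturation: I_D = (k_n/2)(V_GS − V_t)² with V_GS = V_G − I_D·R_S = 3.19 − 0.27·I_D.
Substituting gives 0.0911·I_D² − 1.74·I_D + 1.49 = 0, with roots I_D = 0.899 or 18.2 mA.
The root I_D = 18.2 mA gives V_GS = -1.71 V ≤ V_t, so take I_D = 0.899 mA.
Then V_GS = 2.95 V and V_DS = V_DD − I_D(R_D+R_S) = 9.9 − 0.899×7.07 = 3.54 V.
Saturation requires V_DS ≥ V_GS − V_t = 0.848 V; 3.54 ≥ 0.848 ✓.

I_D ≈ 0.9 mA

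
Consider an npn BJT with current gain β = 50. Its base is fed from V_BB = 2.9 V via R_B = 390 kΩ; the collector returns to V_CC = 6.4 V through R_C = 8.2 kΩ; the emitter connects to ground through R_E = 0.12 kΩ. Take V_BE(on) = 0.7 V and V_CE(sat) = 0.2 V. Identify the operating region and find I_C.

Assume active. Base-emitter loop: I_B = (V_BB − V_BE)/(R_B + (β+1)R_E) = (2.9 − 0.7)/(390 + 51×0.12) = 0.00555 mA.
I_C = β·I_B = 50×0.00555 = 0.278 mA.
V_CE = V_CC − I_C·R_C − I_E·R_E = 6.4 − 0.278×8.2 − 0.283×0.12 = 4.09 V > V_CE(sat), so the active-region assumption holds.

active; I_C ≈ 0.28 mA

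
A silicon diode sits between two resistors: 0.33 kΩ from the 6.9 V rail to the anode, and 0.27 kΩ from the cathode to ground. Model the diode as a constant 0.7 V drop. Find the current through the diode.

I ≈ 10 mA

The two resistors are in series with the diode, so KVL gives 6.9 = I·0.33 + 0.7 + I·0.27.
I = (6.9 − 0.7) / (0.33 + 0.27) kΩ = 6.2 / 0.6 = 10.3 mA.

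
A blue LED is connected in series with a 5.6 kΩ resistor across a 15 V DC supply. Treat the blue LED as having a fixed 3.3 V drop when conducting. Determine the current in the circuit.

KVL around the loop: 15 = V_D + I·R = 3.3 + I × 5.6 kΩ.
So I = (15 − 3.3) / 5.6 kΩ = 11.7 / 5.6 = 2.09 mA.

I ≈ 2.1 mA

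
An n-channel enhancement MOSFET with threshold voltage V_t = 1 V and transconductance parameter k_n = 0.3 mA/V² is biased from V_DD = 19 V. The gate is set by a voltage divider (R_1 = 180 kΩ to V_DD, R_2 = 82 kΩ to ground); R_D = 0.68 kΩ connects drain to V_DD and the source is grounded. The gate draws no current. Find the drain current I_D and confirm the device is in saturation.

V_G = V_DD·R_2/(R_1+R_2) = 19×82/262 = 5.95 V. With the source grounded, V_GS = V_G = 5.95 V.
Assume saturation: I_D = (k_n/2)(V_GS − V_t)² = (0.3/2)×(5.95 − 1)² = 0.15×4.95² = 3.67 mA.
V_DS = V_DD − I_D·R_D = 19 − 3.67×0.68 = 16.5 V.
Saturation requires V_DS ≥ V_GS − V_t = 4.95 V; 16.5 ≥ 4.95 ✓.

I_D ≈ 3.7 mA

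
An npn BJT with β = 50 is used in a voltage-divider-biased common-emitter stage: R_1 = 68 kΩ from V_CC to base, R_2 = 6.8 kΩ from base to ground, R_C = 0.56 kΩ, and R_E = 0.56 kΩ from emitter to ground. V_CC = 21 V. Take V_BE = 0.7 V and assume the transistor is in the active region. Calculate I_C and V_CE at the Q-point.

I_C ≈ 1.7 mA, V_CE ≈ 19 V

Thevenize the base divider: V_Th = V_CC·R_2/(R_1+R_2) = 21×6.8/74.8 = 1.91 V, R_Th = R_1‖R_2 = 6.18 kΩ.
Base-emitter loop: V_Th = I_B·R_Th + V_BE + (β+1)I_B·R_E, so I_B = (1.91 − 0.7) / (6.18 + 51×0.56) = 0.0348 mA.
I_C = β·I_B = 50×0.0348 = 1.74 mA, and I_E = (β+1)I_B = 1.77 mA.
V_CE = V_CC − I_C·R_C − I_E·R_E = 21 − 1.74×0.56 − 1.77×0.56 = 19 V.
V_CE = 19 V > 0.2 V confirms active-region operation.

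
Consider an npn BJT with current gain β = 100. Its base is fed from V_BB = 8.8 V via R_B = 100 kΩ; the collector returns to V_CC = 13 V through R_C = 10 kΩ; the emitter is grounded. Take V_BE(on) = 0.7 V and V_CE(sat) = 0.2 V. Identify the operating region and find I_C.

Assume active: I_B = (8.8 − 0.7)/100 = 0.081 mA, giving I_C = β·I_B = 8.1 mA.
But then V_CE = 13 − 8.1×10 = -68 V < V_CE(sat) = 0.2 V — impossible in the active region.
So the transistor is saturated. With V_CE = 0.2 V, I_C = (V_CC − 0.2)/R_C = 12.8/10 = 1.28 mA.
Check: β·I_B = 8.1 mA > I_C = 1.28 mA, confirming saturation.

saturation; I_C ≈ 1.3 mA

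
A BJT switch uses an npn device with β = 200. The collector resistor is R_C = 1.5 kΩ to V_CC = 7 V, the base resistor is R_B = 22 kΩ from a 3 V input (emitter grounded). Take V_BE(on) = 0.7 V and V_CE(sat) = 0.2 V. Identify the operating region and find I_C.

saturation; I_C ≈ 4.5 mA

Assume active: I_B = (3 − 0.7)/22 = 0.105 mA, giving I_C = β·I_B = 20.9 mA.
But then V_CE = 7 − 20.9×1.5 = -24.4 V < V_CE(sat) = 0.2 V — impossible in the active region.
So the transistor is saturated. With V_CE = 0.2 V, I_C = (V_CC − 0.2)/R_C = 6.8/1.5 = 4.53 mA.
Check: β·I_B = 20.9 mA > I_C = 4.53 mA, confirming saturation.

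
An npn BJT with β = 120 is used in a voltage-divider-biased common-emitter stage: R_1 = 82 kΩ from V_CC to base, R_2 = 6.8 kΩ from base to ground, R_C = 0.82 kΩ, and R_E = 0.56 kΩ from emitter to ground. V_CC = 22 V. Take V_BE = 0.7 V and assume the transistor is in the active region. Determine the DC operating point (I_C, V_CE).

Thevenize the base divider: V_Th = V_CC·R_2/(R_1+R_2) = 22×6.8/88.8 = 1.68 V, R_Th = R_1‖R_2 = 6.28 kΩ.
Base-emitter loop: V_Th = I_B·R_Th + V_BE + (β+1)I_B·R_E, so I_B = (1.68 − 0.7) / (6.28 + 121×0.56) = 0.0133 mA.
I_C = β·I_B = 120×0.0133 = 1.6 mA, and I_E = (β+1)I_B = 1.61 mA.
V_CE = V_CC − I_C·R_C − I_E·R_E = 22 − 1.6×0.82 − 1.61×0.56 = 19.8 V.
V_CE = 19.8 V > 0.2 V confirms active-region operation.

I_C ≈ 1.6 mA, V_CE ≈ 20 V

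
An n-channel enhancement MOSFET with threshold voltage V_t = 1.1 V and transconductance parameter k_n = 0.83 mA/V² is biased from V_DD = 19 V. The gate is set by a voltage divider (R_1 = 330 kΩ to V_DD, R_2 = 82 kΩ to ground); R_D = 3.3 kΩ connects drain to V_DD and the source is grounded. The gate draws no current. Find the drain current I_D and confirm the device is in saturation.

I_D ≈ 3 mA

V_G = V_DD·R_2/(R_1+R_2) = 19×82/412 = 3.78 V. With the source grounded, V_GS = V_G = 3.78 V.
Assume saturation: I_D = (k_n/2)(V_GS − V_t)² = (0.83/2)×(3.78 − 1.1)² = 0.415×2.68² = 2.98 mA.
V_DS = V_DD − I_D·R_D = 19 − 2.98×3.3 = 9.15 V.
Saturation requires V_DS ≥ V_GS − V_t = 2.68 V; 9.15 ≥ 2.68 ✓.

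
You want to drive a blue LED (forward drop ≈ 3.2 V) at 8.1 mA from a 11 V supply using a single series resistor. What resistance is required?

The resistor drops V_S − V_D = 11 − 3.2 = 7.8 V at 8.1 mA.
R = 7.8 V / 8.1 mA = 0.963 kΩ.

R ≈ 0.96 kΩ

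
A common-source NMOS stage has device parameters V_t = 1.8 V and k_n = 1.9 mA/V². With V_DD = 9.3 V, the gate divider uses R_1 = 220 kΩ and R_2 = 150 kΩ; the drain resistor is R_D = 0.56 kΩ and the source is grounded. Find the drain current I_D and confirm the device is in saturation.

I_D ≈ 3.7 mA

V_G = V_DD·R_2/(R_1+R_2) = 9.3×150/370 = 3.77 V. With the source grounded, V_GS = V_G = 3.77 V.
Assume saturation: I_D = (k_n/2)(V_GS − V_t)² = (1.9/2)×(3.77 − 1.8)² = 0.95×1.97² = 3.69 mA.
V_DS = V_DD − I_D·R_D = 9.3 − 3.69×0.56 = 7.23 V.
Saturation requires V_DS ≥ V_GS − V_t = 1.97 V; 7.23 ≥ 1.97 ✓.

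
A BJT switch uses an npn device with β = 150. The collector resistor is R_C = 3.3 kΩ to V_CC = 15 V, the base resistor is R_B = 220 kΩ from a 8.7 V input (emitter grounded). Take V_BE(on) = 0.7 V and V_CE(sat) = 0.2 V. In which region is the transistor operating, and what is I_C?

Assume active: I_B = (8.7 − 0.7)/220 = 0.0364 mA, giving I_C = β·I_B = 5.45 mA.
But then V_CE = 15 − 5.45×3.3 = -3 V < V_CE(sat) = 0.2 V — impossible in the active region.
So the transistor is saturated. With V_CE = 0.2 V, I_C = (V_CC − 0.2)/R_C = 14.8/3.3 = 4.48 mA.
Check: β·I_B = 5.45 mA > I_C = 4.48 mA, confirming saturation.

saturation; I_C ≈ 4.5 mA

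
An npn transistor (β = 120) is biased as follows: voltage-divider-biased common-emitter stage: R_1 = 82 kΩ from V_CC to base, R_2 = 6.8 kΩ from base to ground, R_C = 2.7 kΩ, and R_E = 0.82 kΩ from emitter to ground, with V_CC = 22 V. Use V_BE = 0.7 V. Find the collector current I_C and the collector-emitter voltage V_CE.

Thevenize the base divider: V_Th = V_CC·R_2/(R_1+R_2) = 22×6.8/88.8 = 1.68 V, R_Th = R_1‖R_2 = 6.28 kΩ.
Base-emitter loop: V_Th = I_B·R_Th + V_BE + (β+1)I_B·R_E, so I_B = (1.68 − 0.7) / (6.28 + 121×0.82) = 0.00933 mA.
I_C = β·I_B = 120×0.00933 = 1.12 mA, and I_E = (β+1)I_B = 1.13 mA.
V_CE = V_CC − I_C·R_C − I_E·R_E = 22 − 1.12×2.7 − 1.13×0.82 = 18 V.
V_CE = 18 V > 0.2 V confirms active-region operation.

I_C ≈ 1.1 mA, V_CE ≈ 18 V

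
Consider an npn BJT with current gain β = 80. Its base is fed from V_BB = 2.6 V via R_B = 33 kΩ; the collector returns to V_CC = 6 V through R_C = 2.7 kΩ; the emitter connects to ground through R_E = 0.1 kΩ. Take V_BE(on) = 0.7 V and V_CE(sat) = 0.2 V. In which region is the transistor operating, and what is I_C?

Assume active: I_B = (2.6 − 0.7)/(33 + 81×0.1) = 0.0462 mA, I_C = β·I_B = 3.7 mA.
Then V_CE = 6 − 3.7×2.7 − 3.74×0.1 = -4.36 V < 0.2 V — the active assumption fails.
Re-solve with V_CE = 0.2 V. KCL at the emitter: V_E/R_E = (V_BB−0.7−V_E)/R_B + (V_CC−0.2−V_E)/R_C, giving V_E = 0.212 V.
I_C = (V_CC − 0.2 − V_E)/R_C = (5.8 − 0.212)/2.7 = 2.07 mA.
Check: I_B = (1.9 − 0.212)/33 = 0.0511 mA, and β·I_B = 4.09 mA > I_C, confirming saturation.

saturation; I_C ≈ 2.1 mA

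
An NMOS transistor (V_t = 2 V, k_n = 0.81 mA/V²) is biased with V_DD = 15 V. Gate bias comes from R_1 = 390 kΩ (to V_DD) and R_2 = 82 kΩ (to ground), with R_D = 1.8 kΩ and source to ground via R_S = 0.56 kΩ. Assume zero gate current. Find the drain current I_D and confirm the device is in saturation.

V_G = V_DD·R_2/(R_1+R_2) = 15×82/472 = 2.61 V.
Assume saturation: I_D = (k_n/2)(V_GS − V_t)² with V_GS = V_G − I_D·R_S = 2.61 − 0.56·I_D.
Substituting gives 0.127·I_D² − 1.27·I_D + 0.149 = 0, with roots I_D = 0.118 or 9.92 mA.
The root I_D = 9.92 mA gives V_GS = -2.95 V ≤ V_t, so take I_D = 0.118 mA.
Then V_GS = 2.54 V and V_DS = V_DD − I_D(R_D+R_S) = 15 − 0.118×2.36 = 14.7 V.
Saturation requires V_DS ≥ V_GS − V_t = 0.54 V; 14.7 ≥ 0.54 ✓.

I_D ≈ 0.12 mA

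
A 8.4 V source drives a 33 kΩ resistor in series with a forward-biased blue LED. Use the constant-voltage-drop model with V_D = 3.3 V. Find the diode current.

KVL around the loop: 8.4 = V_D + I·R = 3.3 + I × 33 kΩ.
So I = (8.4 − 3.3) / 33 kΩ = 5.1 / 33 = 0.155 mA.

I ≈ 0.15 mA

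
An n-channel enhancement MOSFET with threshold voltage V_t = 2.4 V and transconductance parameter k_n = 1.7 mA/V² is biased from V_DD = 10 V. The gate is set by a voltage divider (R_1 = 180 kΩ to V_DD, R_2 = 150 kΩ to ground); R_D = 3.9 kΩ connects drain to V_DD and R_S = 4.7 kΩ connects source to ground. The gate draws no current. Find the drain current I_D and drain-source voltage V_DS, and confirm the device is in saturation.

I_D ≈ 0.32 mA, V_DS ≈ 7.2 V

V_G = V_DD·R_2/(R_1+R_2) = 10×150/330 = 4.55 V.
Assume saturation: I_D = (k_n/2)(V_GS − V_t)² with V_GS = V_G − I_D·R_S = 4.55 − 4.7·I_D.
Substituting gives 18.8·I_D² − 18.1·I_D + 3.91 = 0, with roots I_D = 0.325 or 0.641 mA.
The root I_D = 0.641 mA gives V_GS = 1.53 V ≤ V_t, so take I_D = 0.325 mA.
Then V_GS = 3.02 V and V_DS = V_DD − I_D(R_D+R_S) = 10 − 0.325×8.6 = 7.21 V.
Saturation requires V_DS ≥ V_GS − V_t = 0.618 V; 7.21 ≥ 0.618 ✓.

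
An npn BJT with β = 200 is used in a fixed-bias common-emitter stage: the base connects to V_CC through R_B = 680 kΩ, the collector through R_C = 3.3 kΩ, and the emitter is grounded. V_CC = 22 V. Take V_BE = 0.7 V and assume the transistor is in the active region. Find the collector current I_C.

I_C ≈ 6.3 mA

Base loop: V_CC = I_B·R_B + V_BE, so I_B = (22 − 0.7)/680 kΩ = 0.0313 mA.
In the active region I_C = β·I_B = 200 × 0.0313 = 6.26 mA.
Collector loop: V_CE = V_CC − I_C·R_C = 22 − 6.26×3.3 = 1.33 V.
Since V_CE = 1.33 V > V_CE(sat) ≈ 0.2 V, the transistor is in the active region as assumed.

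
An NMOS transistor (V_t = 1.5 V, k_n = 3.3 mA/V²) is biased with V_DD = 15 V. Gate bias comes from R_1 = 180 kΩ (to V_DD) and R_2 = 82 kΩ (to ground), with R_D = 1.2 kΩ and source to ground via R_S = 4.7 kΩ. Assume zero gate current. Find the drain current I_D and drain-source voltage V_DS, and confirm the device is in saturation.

I_D ≈ 0.56 mA, V_DS ≈ 12 V

V_G = V_DD·R_2/(R_1+R_2) = 15×82/262 = 4.69 V.
Assume saturation: I_D = (k_n/2)(V_GS − V_t)² with V_GS = V_G − I_D·R_S = 4.69 − 4.7·I_D.
Substituting gives 36.4·I_D² − 50.5·I_D + 16.8 = 0, with roots I_D = 0.556 or 0.831 mA.
The root I_D = 0.831 mA gives V_GS = 0.79 V ≤ V_t, so take I_D = 0.556 mA.
Then V_GS = 2.08 V and V_DS = V_DD − I_D(R_D+R_S) = 15 − 0.556×5.9 = 11.7 V.
Saturation requires V_DS ≥ V_GS − V_t = 0.581 V; 11.7 ≥ 0.581 ✓.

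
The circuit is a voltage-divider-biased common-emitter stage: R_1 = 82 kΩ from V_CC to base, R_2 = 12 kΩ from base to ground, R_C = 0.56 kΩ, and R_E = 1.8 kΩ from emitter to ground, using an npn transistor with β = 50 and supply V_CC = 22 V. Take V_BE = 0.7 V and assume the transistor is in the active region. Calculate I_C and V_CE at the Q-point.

Thevenize the base divider: V_Th = V_CC·R_2/(R_1+R_2) = 22×12/94 = 2.81 V, R_Th = R_1‖R_2 = 10.5 kΩ.
Base-emitter loop: V_Th = I_B·R_Th + V_BE + (β+1)I_B·R_E, so I_B = (2.81 − 0.7) / (10.5 + 51×1.8) = 0.0206 mA.
I_C = β·I_B = 50×0.0206 = 1.03 mA, and I_E = (β+1)I_B = 1.05 mA.
V_CE = V_CC − I_C·R_C − I_E·R_E = 22 − 1.03×0.56 − 1.05×1.8 = 19.5 V.
V_CE = 19.5 V > 0.2 V confirms active-region operation.

I_C ≈ 1 mA, V_CE ≈ 20 V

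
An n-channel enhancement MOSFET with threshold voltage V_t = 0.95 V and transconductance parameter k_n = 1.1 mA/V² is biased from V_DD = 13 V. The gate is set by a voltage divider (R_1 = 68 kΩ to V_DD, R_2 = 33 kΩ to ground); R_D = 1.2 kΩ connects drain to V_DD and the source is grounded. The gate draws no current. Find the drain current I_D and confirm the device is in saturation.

V_G = V_DD·R_2/(R_1+R_2) = 13×33/101 = 4.25 V. With the source grounded, V_GS = V_G = 4.25 V.
Assume saturation: I_D = (k_n/2)(V_GS − V_t)² = (1.1/2)×(4.25 − 0.95)² = 0.55×3.3² = 5.98 mA.
V_DS = V_DD − I_D·R_D = 13 − 5.98×1.2 = 5.82 V.
Saturation requires V_DS ≥ V_GS − V_t = 3.3 V; 5.82 ≥ 3.3 ✓.

I_D ≈ 6 mA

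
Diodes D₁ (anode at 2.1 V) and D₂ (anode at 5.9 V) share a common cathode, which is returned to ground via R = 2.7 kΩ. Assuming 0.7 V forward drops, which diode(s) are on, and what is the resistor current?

Assume both conduct. Then node N would need to be at both 2.1−0.7 = 1.4 V and 5.9−0.7 = 5.2 V, which is impossible.
Assume only D₂ conducts: V_N = 5.9 − 0.7 = 5.2 V, so I_R = 5.2/2.7 = 1.93 mA.
Check D₁: its anode-to-cathode voltage is 2.1 − 5.2 = -3.1 V < 0.7 V, so it is off. The assumption is consistent.

Only D₂ conducts; I_R ≈ 1.9 mA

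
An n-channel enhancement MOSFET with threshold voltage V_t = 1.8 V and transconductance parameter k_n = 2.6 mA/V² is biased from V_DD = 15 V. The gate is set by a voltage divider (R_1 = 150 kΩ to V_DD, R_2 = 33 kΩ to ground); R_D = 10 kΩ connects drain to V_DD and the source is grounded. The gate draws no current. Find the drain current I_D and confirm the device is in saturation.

I_D ≈ 1.1 mA

V_G = V_DD·R_2/(R_1+R_2) = 15×33/183 = 2.7 V. With the source grounded, V_GS = V_G = 2.7 V.
Assume saturation: I_D = (k_n/2)(V_GS − V_t)² = (2.6/2)×(2.7 − 1.8)² = 1.3×0.905² = 1.06 mA.
V_DS = V_DD − I_D·R_D = 15 − 1.06×10 = 4.35 V.
Saturation requires V_DS ≥ V_GS − V_t = 0.905 V; 4.35 ≥ 0.905 ✓.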